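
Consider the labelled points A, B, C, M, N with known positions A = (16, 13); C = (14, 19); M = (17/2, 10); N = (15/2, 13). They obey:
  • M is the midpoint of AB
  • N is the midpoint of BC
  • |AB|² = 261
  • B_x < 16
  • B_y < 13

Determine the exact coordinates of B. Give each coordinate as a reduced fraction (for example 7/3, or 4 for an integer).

B = (1, 7)

1. B_x = 1  [B = 2·M−A = 2·(17/2, 10)−(16, 13)]
2. B_y = 7  [B = 2·M−A = 2·(17/2, 10)−(16, 13)]
   so B = (1, 7)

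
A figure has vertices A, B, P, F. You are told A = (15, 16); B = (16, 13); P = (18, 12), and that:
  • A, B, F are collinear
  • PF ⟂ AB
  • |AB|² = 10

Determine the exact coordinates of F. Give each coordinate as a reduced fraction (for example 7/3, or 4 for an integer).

F = (33/2, 23/2)

1. F_x = 33/2  [[A, B, F are collinear ⇒ 3x+1y-61=0] ∩ [PF ⟂ AB ⇒ 1x-3y+18=0]]
2. F_y = 23/2  [[A, B, F are collinear ⇒ 3x+1y-61=0] ∩ [PF ⟂ AB ⇒ 1x-3y+18=0]]
   so F = (33/2, 23/2)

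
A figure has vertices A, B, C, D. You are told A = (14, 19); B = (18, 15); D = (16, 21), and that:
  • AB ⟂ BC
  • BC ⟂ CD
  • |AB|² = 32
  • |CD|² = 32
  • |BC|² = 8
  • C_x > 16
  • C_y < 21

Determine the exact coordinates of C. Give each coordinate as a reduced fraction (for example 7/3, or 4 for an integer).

C = (20, 17)

1. C_x = 20  [[AB ⟂ BC ⇒ 4x-4y-12=0] ∩ [|C−(16, 21)|²=32]]
2. C_y = 17  [[AB ⟂ BC ⇒ 4x-4y-12=0] ∩ [|C−(16, 21)|²=32]]
   so C = (20, 17)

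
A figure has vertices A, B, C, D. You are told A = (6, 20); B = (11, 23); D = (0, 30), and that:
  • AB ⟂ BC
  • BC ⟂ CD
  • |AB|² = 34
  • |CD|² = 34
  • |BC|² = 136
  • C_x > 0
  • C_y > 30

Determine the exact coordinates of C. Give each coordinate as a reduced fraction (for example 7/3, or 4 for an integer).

1. C_x = 5  [[AB ⟂ BC ⇒ 5x+3y-124=0] ∩ [|C−(0, 30)|²=34]]
2. C_y = 33  [[AB ⟂ BC ⇒ 5x+3y-124=0] ∩ [|C−(0, 30)|²=34]]
   so C = (5, 33)

C = (5, 33)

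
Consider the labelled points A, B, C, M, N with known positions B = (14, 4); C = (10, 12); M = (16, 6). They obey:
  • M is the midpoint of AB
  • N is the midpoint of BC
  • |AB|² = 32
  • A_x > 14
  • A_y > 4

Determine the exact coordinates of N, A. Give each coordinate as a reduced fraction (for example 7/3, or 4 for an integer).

N = (12, 8)
A = (18, 8)

1. A_x = 18  [A = 2·M−B = 2·(16, 6)−(14, 4)]
2. A_y = 8  [A = 2·M−B = 2·(16, 6)−(14, 4)]
   so A = (18, 8)
3. N_x = 12  [2·N = B+C = (14, 4)+(10, 12)]
4. N_y = 8  [2·N = B+C = (14, 4)+(10, 12)]
   so N = (12, 8)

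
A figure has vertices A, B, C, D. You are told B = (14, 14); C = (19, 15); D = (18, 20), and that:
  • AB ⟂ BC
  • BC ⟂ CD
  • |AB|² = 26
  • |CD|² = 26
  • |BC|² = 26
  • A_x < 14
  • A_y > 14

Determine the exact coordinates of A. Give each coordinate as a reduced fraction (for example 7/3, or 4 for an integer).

1. A_x = 13  [[AB ⟂ BC ⇒ -5x-1y+84=0] ∩ [|A−(14, 14)|²=26]]
2. A_y = 19  [[AB ⟂ BC ⇒ -5x-1y+84=0] ∩ [|A−(14, 14)|²=26]]
   so A = (13, 19)

A = (13, 19)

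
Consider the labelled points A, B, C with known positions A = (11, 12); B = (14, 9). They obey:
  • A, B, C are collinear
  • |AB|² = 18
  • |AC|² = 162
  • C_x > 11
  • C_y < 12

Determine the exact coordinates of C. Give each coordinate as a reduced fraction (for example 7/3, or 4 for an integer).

1. C_x = 20  [[A, B, C are collinear ⇒ 3x+3y-69=0] ∩ [|C−(11, 12)|²=162]]
2. C_y = 3  [[A, B, C are collinear ⇒ 3x+3y-69=0] ∩ [|C−(11, 12)|²=162]]
   so C = (20, 3)

C = (20, 3)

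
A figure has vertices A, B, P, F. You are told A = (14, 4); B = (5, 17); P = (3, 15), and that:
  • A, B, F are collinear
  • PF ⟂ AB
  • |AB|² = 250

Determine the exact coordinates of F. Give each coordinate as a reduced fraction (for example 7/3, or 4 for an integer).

F = (661/125, 2073/125)

1. F_x = 661/125  [[A, B, F are collinear ⇒ -13x-9y+218=0] ∩ [PF ⟂ AB ⇒ -9x+13y-168=0]]
2. F_y = 2073/125  [[A, B, F are collinear ⇒ -13x-9y+218=0] ∩ [PF ⟂ AB ⇒ -9x+13y-168=0]]
   so F = (661/125, 2073/125)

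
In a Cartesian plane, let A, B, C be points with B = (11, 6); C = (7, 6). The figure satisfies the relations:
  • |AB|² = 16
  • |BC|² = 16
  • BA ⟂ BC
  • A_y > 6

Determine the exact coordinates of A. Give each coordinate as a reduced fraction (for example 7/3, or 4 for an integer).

A = (11, 10)

1. A_x = 11  [[BA ⟂ BC ⇒ -4x+44=0] ∩ [|A−(11, 6)|²=16]]
2. A_y = 10  [[BA ⟂ BC ⇒ -4x+44=0] ∩ [|A−(11, 6)|²=16]]
   so A = (11, 10)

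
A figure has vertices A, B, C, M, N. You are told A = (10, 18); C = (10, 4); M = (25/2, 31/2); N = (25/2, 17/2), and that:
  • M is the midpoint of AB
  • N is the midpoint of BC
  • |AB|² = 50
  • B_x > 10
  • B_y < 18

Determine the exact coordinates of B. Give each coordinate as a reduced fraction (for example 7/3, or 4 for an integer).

1. B_x = 15  [B = 2·M−A = 2·(25/2, 31/2)−(10, 18)]
2. B_y = 13  [B = 2·M−A = 2·(25/2, 31/2)−(10, 18)]
   so B = (15, 13)

B = (15, 13)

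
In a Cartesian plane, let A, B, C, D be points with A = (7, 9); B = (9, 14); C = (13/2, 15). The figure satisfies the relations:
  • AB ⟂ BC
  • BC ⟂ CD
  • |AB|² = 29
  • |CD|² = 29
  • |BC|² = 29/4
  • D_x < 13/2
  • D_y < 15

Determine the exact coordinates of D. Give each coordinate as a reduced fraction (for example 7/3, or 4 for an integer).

1. D_x = 9/2  [[BC ⟂ CD ⇒ -5/2x+1y+5/4=0] ∩ [|D−(13/2, 15)|²=29]]
2. D_y = 10  [[BC ⟂ CD ⇒ -5/2x+1y+5/4=0] ∩ [|D−(13/2, 15)|²=29]]
   so D = (9/2, 10)

D = (9/2, 10)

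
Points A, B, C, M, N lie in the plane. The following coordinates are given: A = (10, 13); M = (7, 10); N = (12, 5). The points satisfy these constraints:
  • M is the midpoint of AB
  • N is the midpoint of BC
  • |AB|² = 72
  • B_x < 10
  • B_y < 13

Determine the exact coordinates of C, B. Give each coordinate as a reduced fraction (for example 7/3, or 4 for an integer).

C = (20, 3)
B = (4, 7)

1. B_x = 4  [B = 2·M−A = 2·(7, 10)−(10, 13)]
2. B_y = 7  [B = 2·M−A = 2·(7, 10)−(10, 13)]
   so B = (4, 7)
3. C_x = 20  [C = 2·N−B = 2·(12, 5)−(4, 7)]
4. C_y = 3  [C = 2·N−B = 2·(12, 5)−(4, 7)]
   so C = (20, 3)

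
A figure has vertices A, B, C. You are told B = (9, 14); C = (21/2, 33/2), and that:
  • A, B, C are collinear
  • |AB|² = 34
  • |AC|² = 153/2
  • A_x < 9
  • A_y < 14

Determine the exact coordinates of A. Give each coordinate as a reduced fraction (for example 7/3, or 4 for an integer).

A = (6, 9)

1. A_x = 6  [[A, B, C are collinear ⇒ -5/2x+3/2y+3/2=0] ∩ [|A−(9, 14)|²=34]]
2. A_y = 9  [[A, B, C are collinear ⇒ -5/2x+3/2y+3/2=0] ∩ [|A−(9, 14)|²=34]]
   so A = (6, 9)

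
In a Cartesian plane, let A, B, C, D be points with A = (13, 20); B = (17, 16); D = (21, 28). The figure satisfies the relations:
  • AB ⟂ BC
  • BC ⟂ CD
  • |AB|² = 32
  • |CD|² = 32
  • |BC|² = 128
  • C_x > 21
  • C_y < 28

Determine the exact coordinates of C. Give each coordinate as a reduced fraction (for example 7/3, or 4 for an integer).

1. C_x = 25  [[AB ⟂ BC ⇒ 4x-4y-4=0] ∩ [|C−(21, 28)|²=32]]
2. C_y = 24  [[AB ⟂ BC ⇒ 4x-4y-4=0] ∩ [|C−(21, 28)|²=32]]
   so C = (25, 24)

C = (25, 24)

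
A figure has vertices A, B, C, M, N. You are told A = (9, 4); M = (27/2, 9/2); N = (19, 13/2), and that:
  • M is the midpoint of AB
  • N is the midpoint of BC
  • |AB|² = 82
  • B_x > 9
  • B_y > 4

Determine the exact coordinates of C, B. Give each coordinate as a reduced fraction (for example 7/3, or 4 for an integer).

C = (20, 8)
B = (18, 5)

1. B_x = 18  [B = 2·M−A = 2·(27/2, 9/2)−(9, 4)]
2. B_y = 5  [B = 2·M−A = 2·(27/2, 9/2)−(9, 4)]
   so B = (18, 5)
3. C_x = 20  [C = 2·N−B = 2·(19, 13/2)−(18, 5)]
4. C_y = 8  [C = 2·N−B = 2·(19, 13/2)−(18, 5)]
   so C = (20, 8)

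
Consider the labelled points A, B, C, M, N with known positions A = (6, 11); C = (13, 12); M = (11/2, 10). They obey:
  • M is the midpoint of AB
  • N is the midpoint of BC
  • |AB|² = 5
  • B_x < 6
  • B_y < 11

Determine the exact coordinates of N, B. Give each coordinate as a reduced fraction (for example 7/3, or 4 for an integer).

1. B_x = 5  [B = 2·M−A = 2·(11/2, 10)−(6, 11)]
2. B_y = 9  [B = 2·M−A = 2·(11/2, 10)−(6, 11)]
   so B = (5, 9)
3. N_x = 9  [2·N = B+C = (5, 9)+(13, 12)]
4. N_y = 21/2  [2·N = B+C = (5, 9)+(13, 12)]
   so N = (9, 21/2)

N = (9, 21/2)
B = (5, 9)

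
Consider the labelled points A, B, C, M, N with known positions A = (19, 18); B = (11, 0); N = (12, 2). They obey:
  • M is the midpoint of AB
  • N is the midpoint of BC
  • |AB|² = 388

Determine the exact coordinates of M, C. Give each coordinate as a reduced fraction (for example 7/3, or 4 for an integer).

1. M_x = 15  [2·M = A+B = (19, 18)+(11, 0)]
2. M_y = 9  [2·M = A+B = (19, 18)+(11, 0)]
   so M = (15, 9)
3. C_x = 13  [C = 2·N−B = 2·(12, 2)−(11, 0)]
4. C_y = 4  [C = 2·N−B = 2·(12, 2)−(11, 0)]
   so C = (13, 4)

M = (15, 9)
C = (13, 4)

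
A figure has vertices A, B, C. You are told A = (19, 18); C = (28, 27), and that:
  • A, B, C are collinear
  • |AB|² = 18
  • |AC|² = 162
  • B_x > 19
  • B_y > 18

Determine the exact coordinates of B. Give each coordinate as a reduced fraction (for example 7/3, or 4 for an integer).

1. B_x = 22  [[A, B, C are collinear ⇒ 9x-9y-9=0] ∩ [|B−(19, 18)|²=18]]
2. B_y = 21  [[A, B, C are collinear ⇒ 9x-9y-9=0] ∩ [|B−(19, 18)|²=18]]
   so B = (22, 21)

B = (22, 21)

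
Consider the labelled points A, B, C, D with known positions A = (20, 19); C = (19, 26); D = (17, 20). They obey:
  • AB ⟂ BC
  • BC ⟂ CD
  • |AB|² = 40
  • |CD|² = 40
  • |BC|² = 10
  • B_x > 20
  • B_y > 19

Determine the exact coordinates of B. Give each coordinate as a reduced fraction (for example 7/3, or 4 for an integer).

B = (22, 25)

1. B_x = 22  [[BC ⟂ CD ⇒ 2x+6y-194=0] ∩ [|B−(20, 19)|²=40]]
2. B_y = 25  [[BC ⟂ CD ⇒ 2x+6y-194=0] ∩ [|B−(20, 19)|²=40]]
   so B = (22, 25)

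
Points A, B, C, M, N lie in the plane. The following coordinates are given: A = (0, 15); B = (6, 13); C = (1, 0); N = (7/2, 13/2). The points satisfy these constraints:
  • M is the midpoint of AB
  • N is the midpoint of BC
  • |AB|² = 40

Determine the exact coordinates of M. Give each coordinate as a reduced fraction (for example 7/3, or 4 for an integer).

M = (3, 14)

1. M_x = 3  [2·M = A+B = (0, 15)+(6, 13)]
2. M_y = 14  [2·M = A+B = (0, 15)+(6, 13)]
   so M = (3, 14)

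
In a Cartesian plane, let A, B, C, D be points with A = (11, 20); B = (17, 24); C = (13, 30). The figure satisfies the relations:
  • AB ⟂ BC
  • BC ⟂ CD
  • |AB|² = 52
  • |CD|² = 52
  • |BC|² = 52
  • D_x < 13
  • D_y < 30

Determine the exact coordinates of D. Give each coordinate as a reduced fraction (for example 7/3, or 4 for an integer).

D = (7, 26)

1. D_x = 7  [[BC ⟂ CD ⇒ -4x+6y-128=0] ∩ [|D−(13, 30)|²=52]]
2. D_y = 26  [[BC ⟂ CD ⇒ -4x+6y-128=0] ∩ [|D−(13, 30)|²=52]]
   so D = (7, 26)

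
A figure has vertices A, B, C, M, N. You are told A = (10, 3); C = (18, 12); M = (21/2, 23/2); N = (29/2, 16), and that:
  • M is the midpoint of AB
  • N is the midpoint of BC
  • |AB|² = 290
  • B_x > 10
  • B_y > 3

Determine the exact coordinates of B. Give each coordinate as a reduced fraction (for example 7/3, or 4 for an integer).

B = (11, 20)

1. B_x = 11  [B = 2·M−A = 2·(21/2, 23/2)−(10, 3)]
2. B_y = 20  [B = 2·M−A = 2·(21/2, 23/2)−(10, 3)]
   so B = (11, 20)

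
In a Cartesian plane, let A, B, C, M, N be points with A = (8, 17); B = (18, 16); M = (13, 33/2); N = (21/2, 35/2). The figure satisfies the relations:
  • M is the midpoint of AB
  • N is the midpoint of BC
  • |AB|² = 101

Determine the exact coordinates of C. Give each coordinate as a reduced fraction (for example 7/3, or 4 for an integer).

1. C_x = 3  [C = 2·N−B = 2·(21/2, 35/2)−(18, 16)]
2. C_y = 19  [C = 2·N−B = 2·(21/2, 35/2)−(18, 16)]
   so C = (3, 19)

C = (3, 19)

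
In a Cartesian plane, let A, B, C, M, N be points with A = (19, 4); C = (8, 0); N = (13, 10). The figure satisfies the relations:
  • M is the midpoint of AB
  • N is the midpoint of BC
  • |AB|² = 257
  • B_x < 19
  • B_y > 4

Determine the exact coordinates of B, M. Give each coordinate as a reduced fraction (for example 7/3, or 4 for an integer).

1. B_x = 18  [B = 2·N−C = 2·(13, 10)−(8, 0)]
2. B_y = 20  [B = 2·N−C = 2·(13, 10)−(8, 0)]
   so B = (18, 20)
3. M_x = 37/2  [2·M = A+B = (19, 4)+(18, 20)]
4. M_y = 12  [2·M = A+B = (19, 4)+(18, 20)]
   so M = (37/2, 12)

B = (18, 20)
M = (37/2, 12)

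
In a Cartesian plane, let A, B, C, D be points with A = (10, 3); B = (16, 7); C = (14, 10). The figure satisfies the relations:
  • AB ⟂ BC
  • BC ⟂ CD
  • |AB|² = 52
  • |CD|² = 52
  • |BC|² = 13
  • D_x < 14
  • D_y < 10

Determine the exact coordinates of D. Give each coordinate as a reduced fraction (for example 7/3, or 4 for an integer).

1. D_x = 8  [[BC ⟂ CD ⇒ -2x+3y-2=0] ∩ [|D−(14, 10)|²=52]]
2. D_y = 6  [[BC ⟂ CD ⇒ -2x+3y-2=0] ∩ [|D−(14, 10)|²=52]]
   so D = (8, 6)

D = (8, 6)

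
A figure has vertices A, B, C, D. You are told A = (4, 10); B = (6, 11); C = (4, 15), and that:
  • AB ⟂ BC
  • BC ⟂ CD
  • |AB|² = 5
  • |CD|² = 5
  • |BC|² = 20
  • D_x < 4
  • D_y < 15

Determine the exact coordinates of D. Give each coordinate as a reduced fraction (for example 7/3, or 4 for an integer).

D = (2, 14)

1. D_x = 2  [[BC ⟂ CD ⇒ -2x+4y-52=0] ∩ [|D−(4, 15)|²=5]]
2. D_y = 14  [[BC ⟂ CD ⇒ -2x+4y-52=0] ∩ [|D−(4, 15)|²=5]]
   so D = (2, 14)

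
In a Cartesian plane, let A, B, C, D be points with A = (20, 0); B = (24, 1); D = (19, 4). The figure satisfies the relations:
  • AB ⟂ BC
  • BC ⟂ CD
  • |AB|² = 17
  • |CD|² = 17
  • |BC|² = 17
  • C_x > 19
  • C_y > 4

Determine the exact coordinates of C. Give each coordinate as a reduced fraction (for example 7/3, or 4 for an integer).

C = (23, 5)

1. C_x = 23  [[AB ⟂ BC ⇒ 4x+1y-97=0] ∩ [|C−(19, 4)|²=17]]
2. C_y = 5  [[AB ⟂ BC ⇒ 4x+1y-97=0] ∩ [|C−(19, 4)|²=17]]
   so C = (23, 5)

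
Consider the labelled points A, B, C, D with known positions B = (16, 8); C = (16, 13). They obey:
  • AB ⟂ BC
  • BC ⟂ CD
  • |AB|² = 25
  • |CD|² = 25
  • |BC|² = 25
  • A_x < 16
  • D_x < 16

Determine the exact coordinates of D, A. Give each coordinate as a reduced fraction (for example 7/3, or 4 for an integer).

1. D_x = 11  [[BC ⟂ CD ⇒ 5y-65=0] ∩ [|D−(16, 13)|²=25]]
2. D_y = 13  [[BC ⟂ CD ⇒ 5y-65=0] ∩ [|D−(16, 13)|²=25]]
   so D = (11, 13)
3. A_x = 11  [[AB ⟂ BC ⇒ -5y+40=0] ∩ [|A−(16, 8)|²=25]]
4. A_y = 8  [[AB ⟂ BC ⇒ -5y+40=0] ∩ [|A−(16, 8)|²=25]]
   so A = (11, 8)

D = (11, 13)
A = (11, 8)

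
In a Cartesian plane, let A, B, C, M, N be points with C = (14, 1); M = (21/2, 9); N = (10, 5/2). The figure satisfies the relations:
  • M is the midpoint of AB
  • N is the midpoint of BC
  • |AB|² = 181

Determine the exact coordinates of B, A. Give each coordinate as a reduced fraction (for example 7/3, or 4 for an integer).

B = (6, 4)
A = (15, 14)

1. B_x = 6  [B = 2·N−C = 2·(10, 5/2)−(14, 1)]
2. B_y = 4  [B = 2·N−C = 2·(10, 5/2)−(14, 1)]
   so B = (6, 4)
3. A_x = 15  [A = 2·M−B = 2·(21/2, 9)−(6, 4)]
4. A_y = 14  [A = 2·M−B = 2·(21/2, 9)−(6, 4)]
   so A = (15, 14)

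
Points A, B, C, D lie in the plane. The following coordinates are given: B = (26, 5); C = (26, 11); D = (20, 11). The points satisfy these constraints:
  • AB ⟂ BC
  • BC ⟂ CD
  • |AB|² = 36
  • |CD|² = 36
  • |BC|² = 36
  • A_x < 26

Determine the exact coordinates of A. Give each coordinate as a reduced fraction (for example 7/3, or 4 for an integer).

A = (20, 5)

1. A_x = 20  [[AB ⟂ BC ⇒ -6y+30=0] ∩ [|A−(26, 5)|²=36]]
2. A_y = 5  [[AB ⟂ BC ⇒ -6y+30=0] ∩ [|A−(26, 5)|²=36]]
   so A = (20, 5)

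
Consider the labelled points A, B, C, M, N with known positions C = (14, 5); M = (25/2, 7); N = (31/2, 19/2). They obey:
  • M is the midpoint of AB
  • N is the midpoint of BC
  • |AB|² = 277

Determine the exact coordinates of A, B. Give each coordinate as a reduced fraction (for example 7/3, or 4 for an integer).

1. B_x = 17  [B = 2·N−C = 2·(31/2, 19/2)−(14, 5)]
2. B_y = 14  [B = 2·N−C = 2·(31/2, 19/2)−(14, 5)]
   so B = (17, 14)
3. A_x = 8  [A = 2·M−B = 2·(25/2, 7)−(17, 14)]
4. A_y = 0  [A = 2·M−B = 2·(25/2, 7)−(17, 14)]
   so A = (8, 0)

A = (8, 0)
B = (17, 14)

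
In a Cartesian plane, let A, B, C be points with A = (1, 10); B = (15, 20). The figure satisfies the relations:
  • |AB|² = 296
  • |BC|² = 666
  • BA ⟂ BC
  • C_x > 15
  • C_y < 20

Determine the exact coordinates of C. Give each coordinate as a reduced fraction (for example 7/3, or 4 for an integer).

C = (30, -1)

1. C_x = 30  [[BA ⟂ BC ⇒ -14x-10y+410=0] ∩ [|C−(15, 20)|²=666]]
2. C_y = -1  [[BA ⟂ BC ⇒ -14x-10y+410=0] ∩ [|C−(15, 20)|²=666]]
   so C = (30, -1)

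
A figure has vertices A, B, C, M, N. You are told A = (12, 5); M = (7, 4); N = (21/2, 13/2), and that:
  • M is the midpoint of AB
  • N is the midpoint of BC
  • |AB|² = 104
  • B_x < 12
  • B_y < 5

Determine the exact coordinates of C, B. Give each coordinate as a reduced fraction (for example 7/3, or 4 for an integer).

C = (19, 10)
B = (2, 3)

1. B_x = 2  [B = 2·M−A = 2·(7, 4)−(12, 5)]
2. B_y = 3  [B = 2·M−A = 2·(7, 4)−(12, 5)]
   so B = (2, 3)
3. C_x = 19  [C = 2·N−B = 2·(21/2, 13/2)−(2, 3)]
4. C_y = 10  [C = 2·N−B = 2·(21/2, 13/2)−(2, 3)]
   so C = (19, 10)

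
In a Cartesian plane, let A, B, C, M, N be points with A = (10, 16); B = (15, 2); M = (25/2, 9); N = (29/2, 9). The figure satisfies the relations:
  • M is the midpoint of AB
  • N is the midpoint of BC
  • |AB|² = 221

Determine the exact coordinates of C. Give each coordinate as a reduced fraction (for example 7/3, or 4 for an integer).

C = (14, 16)

1. C_x = 14  [C = 2·N−B = 2·(29/2, 9)−(15, 2)]
2. C_y = 16  [C = 2·N−B = 2·(29/2, 9)−(15, 2)]
   so C = (14, 16)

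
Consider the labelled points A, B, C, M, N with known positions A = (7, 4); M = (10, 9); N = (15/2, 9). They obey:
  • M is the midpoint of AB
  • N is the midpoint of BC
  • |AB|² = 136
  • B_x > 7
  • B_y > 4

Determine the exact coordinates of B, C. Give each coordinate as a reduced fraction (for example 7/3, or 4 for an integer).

B = (13, 14)
C = (2, 4)

1. B_x = 13  [B = 2·M−A = 2·(10, 9)−(7, 4)]
2. B_y = 14  [B = 2·M−A = 2·(10, 9)−(7, 4)]
   so B = (13, 14)
3. C_x = 2  [C = 2·N−B = 2·(15/2, 9)−(13, 14)]
4. C_y = 4  [C = 2·N−B = 2·(15/2, 9)−(13, 14)]
   so C = (2, 4)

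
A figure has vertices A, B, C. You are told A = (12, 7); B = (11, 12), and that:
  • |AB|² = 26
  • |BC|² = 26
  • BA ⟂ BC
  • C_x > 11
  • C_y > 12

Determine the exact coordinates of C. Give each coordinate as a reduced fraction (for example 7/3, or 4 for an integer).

1. C_x = 16  [[BA ⟂ BC ⇒ 1x-5y+49=0] ∩ [|C−(11, 12)|²=26]]
2. C_y = 13  [[BA ⟂ BC ⇒ 1x-5y+49=0] ∩ [|C−(11, 12)|²=26]]
   so C = (16, 13)

C = (16, 13)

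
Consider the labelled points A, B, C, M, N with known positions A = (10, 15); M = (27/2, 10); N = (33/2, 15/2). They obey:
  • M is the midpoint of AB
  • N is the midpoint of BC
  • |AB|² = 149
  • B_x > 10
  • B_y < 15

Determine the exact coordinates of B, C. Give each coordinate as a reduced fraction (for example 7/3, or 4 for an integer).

B = (17, 5)
C = (16, 10)

1. B_x = 17  [B = 2·M−A = 2·(27/2, 10)−(10, 15)]
2. B_y = 5  [B = 2·M−A = 2·(27/2, 10)−(10, 15)]
   so B = (17, 5)
3. C_x = 16  [C = 2·N−B = 2·(33/2, 15/2)−(17, 5)]
4. C_y = 10  [C = 2·N−B = 2·(33/2, 15/2)−(17, 5)]
   so C = (16, 10)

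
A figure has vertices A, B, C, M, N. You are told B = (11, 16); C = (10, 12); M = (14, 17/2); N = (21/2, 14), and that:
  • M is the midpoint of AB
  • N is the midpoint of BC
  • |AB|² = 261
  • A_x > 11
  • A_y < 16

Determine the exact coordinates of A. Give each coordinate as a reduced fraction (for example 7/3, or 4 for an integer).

1. A_x = 17  [A = 2·M−B = 2·(14, 17/2)−(11, 16)]
2. A_y = 1  [A = 2·M−B = 2·(14, 17/2)−(11, 16)]
   so A = (17, 1)

A = (17, 1)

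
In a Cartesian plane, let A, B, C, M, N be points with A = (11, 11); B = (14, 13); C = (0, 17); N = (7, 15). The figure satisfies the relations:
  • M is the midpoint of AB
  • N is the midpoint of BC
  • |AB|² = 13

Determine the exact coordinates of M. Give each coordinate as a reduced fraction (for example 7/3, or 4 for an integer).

M = (25/2, 12)

1. M_x = 25/2  [2·M = A+B = (11, 11)+(14, 13)]
2. M_y = 12  [2·M = A+B = (11, 11)+(14, 13)]
   so M = (25/2, 12)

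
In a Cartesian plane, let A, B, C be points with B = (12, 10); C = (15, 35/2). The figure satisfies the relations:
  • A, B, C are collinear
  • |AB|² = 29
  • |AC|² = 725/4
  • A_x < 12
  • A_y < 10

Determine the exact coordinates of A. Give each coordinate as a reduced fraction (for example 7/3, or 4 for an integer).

1. A_x = 10  [[A, B, C are collinear ⇒ -15/2x+3y+60=0] ∩ [|A−(12, 10)|²=29]]
2. A_y = 5  [[A, B, C are collinear ⇒ -15/2x+3y+60=0] ∩ [|A−(12, 10)|²=29]]
   so A = (10, 5)

A = (10, 5)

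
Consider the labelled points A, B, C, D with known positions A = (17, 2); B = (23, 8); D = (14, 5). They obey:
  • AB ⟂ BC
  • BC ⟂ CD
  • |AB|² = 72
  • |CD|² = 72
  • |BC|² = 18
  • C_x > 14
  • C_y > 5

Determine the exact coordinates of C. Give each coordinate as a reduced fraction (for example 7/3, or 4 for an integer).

1. C_x = 20  [[AB ⟂ BC ⇒ 6x+6y-186=0] ∩ [|C−(14, 5)|²=72]]
2. C_y = 11  [[AB ⟂ BC ⇒ 6x+6y-186=0] ∩ [|C−(14, 5)|²=72]]
   so C = (20, 11)

C = (20, 11)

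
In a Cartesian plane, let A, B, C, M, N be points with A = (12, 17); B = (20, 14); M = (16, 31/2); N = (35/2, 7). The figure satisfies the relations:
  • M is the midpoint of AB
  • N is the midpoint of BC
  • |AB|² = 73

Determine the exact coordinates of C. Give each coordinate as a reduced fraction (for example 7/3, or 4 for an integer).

C = (15, 0)

1. C_x = 15  [C = 2·N−B = 2·(35/2, 7)−(20, 14)]
2. C_y = 0  [C = 2·N−B = 2·(35/2, 7)−(20, 14)]
   so C = (15, 0)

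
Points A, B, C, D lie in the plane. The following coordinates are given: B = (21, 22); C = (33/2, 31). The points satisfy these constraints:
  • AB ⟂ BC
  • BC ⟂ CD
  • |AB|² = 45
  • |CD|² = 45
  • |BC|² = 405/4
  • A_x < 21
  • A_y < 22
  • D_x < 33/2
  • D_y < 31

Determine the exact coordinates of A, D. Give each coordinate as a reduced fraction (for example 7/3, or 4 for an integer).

1. A_x = 15  [[AB ⟂ BC ⇒ 9/2x-9y+207/2=0] ∩ [|A−(21, 22)|²=45]]
2. A_y = 19  [[AB ⟂ BC ⇒ 9/2x-9y+207/2=0] ∩ [|A−(21, 22)|²=45]]
   so A = (15, 19)
3. D_x = 21/2  [[BC ⟂ CD ⇒ -9/2x+9y-819/4=0] ∩ [|D−(33/2, 31)|²=45]]
4. D_y = 28  [[BC ⟂ CD ⇒ -9/2x+9y-819/4=0] ∩ [|D−(33/2, 31)|²=45]]
   so D = (21/2, 28)

A = (15, 19)
D = (21/2, 28)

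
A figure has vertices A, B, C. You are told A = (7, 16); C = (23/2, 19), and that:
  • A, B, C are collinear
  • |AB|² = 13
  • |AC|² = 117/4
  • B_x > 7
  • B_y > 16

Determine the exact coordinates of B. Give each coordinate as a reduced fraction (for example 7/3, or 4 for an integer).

1. B_x = 10  [[A, B, C are collinear ⇒ 3x-9/2y+51=0] ∩ [|B−(7, 16)|²=13]]
2. B_y = 18  [[A, B, C are collinear ⇒ 3x-9/2y+51=0] ∩ [|B−(7, 16)|²=13]]
   so B = (10, 18)

B = (10, 18)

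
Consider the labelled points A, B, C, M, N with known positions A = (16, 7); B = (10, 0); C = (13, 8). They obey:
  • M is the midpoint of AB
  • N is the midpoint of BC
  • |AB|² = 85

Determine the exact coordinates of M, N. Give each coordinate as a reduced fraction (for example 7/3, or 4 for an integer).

M = (13, 7/2)
N = (23/2, 4)

1. M_x = 13  [2·M = A+B = (16, 7)+(10, 0)]
2. M_y = 7/2  [2·M = A+B = (16, 7)+(10, 0)]
   so M = (13, 7/2)
3. N_x = 23/2  [2·N = B+C = (10, 0)+(13, 8)]
4. N_y = 4  [2·N = B+C = (10, 0)+(13, 8)]
   so N = (23/2, 4)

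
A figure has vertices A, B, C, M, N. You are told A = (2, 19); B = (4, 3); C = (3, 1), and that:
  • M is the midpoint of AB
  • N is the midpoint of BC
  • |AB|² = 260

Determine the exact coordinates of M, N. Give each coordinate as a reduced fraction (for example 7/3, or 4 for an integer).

M = (3, 11)
N = (7/2, 2)

1. M_x = 3  [2·M = A+B = (2, 19)+(4, 3)]
2. M_y = 11  [2·M = A+B = (2, 19)+(4, 3)]
   so M = (3, 11)
3. N_x = 7/2  [2·N = B+C = (4, 3)+(3, 1)]
4. N_y = 2  [2·N = B+C = (4, 3)+(3, 1)]
   so N = (7/2, 2)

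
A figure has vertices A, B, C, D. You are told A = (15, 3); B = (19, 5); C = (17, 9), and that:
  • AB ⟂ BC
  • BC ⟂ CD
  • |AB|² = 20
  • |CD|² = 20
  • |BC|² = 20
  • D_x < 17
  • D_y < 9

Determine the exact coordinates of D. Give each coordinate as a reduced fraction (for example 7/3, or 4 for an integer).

1. D_x = 13  [[BC ⟂ CD ⇒ -2x+4y-2=0] ∩ [|D−(17, 9)|²=20]]
2. D_y = 7  [[BC ⟂ CD ⇒ -2x+4y-2=0] ∩ [|D−(17, 9)|²=20]]
   so D = (13, 7)

D = (13, 7)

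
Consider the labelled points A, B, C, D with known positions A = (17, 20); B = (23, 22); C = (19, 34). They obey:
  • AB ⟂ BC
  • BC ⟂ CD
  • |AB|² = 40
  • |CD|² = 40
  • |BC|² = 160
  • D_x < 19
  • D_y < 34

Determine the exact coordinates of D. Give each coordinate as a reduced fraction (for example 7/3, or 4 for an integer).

1. D_x = 13  [[BC ⟂ CD ⇒ -4x+12y-332=0] ∩ [|D−(19, 34)|²=40]]
2. D_y = 32  [[BC ⟂ CD ⇒ -4x+12y-332=0] ∩ [|D−(19, 34)|²=40]]
   so D = (13, 32)

D = (13, 32)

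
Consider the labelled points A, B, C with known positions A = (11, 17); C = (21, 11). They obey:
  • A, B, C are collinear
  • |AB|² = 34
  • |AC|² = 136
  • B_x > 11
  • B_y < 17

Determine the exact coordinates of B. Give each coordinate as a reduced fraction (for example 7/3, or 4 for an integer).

1. B_x = 16  [[A, B, C are collinear ⇒ -6x-10y+236=0] ∩ [|B−(11, 17)|²=34]]
2. B_y = 14  [[A, B, C are collinear ⇒ -6x-10y+236=0] ∩ [|B−(11, 17)|²=34]]
   so B = (16, 14)

B = (16, 14)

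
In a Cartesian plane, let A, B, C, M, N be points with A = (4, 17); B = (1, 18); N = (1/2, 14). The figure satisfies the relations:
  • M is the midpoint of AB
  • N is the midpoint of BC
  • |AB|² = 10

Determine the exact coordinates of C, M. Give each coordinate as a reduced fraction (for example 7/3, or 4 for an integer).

C = (0, 10)
M = (5/2, 35/2)

1. M_x = 5/2  [2·M = A+B = (4, 17)+(1, 18)]
2. M_y = 35/2  [2·M = A+B = (4, 17)+(1, 18)]
   so M = (5/2, 35/2)
3. C_x = 0  [C = 2·N−B = 2·(1/2, 14)−(1, 18)]
4. C_y = 10  [C = 2·N−B = 2·(1/2, 14)−(1, 18)]
   so C = (0, 10)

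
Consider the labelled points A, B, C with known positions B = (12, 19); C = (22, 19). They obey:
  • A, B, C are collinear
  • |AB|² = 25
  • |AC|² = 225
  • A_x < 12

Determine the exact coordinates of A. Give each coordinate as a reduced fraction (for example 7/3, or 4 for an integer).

A = (7, 19)

1. A_x = 7  [[A, B, C are collinear ⇒ 10y-190=0] ∩ [|A−(12, 19)|²=25]]
2. A_y = 19  [[A, B, C are collinear ⇒ 10y-190=0] ∩ [|A−(12, 19)|²=25]]
   so A = (7, 19)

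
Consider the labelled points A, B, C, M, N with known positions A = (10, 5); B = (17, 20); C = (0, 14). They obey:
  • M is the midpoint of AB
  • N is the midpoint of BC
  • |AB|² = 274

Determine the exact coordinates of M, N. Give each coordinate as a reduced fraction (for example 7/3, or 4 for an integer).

M = (27/2, 25/2)
N = (17/2, 17)

1. M_x = 27/2  [2·M = A+B = (10, 5)+(17, 20)]
2. M_y = 25/2  [2·M = A+B = (10, 5)+(17, 20)]
   so M = (27/2, 25/2)
3. N_x = 17/2  [2·N = B+C = (17, 20)+(0, 14)]
4. N_y = 17  [2·N = B+C = (17, 20)+(0, 14)]
   so N = (17/2, 17)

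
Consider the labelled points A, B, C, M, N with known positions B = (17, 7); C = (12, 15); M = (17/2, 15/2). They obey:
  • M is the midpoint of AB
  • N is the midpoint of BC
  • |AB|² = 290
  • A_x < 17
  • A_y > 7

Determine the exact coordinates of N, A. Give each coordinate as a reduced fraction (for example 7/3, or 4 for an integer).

1. A_x = 0  [A = 2·M−B = 2·(17/2, 15/2)−(17, 7)]
2. A_y = 8  [A = 2·M−B = 2·(17/2, 15/2)−(17, 7)]
   so A = (0, 8)
3. N_x = 29/2  [2·N = B+C = (17, 7)+(12, 15)]
4. N_y = 11  [2·N = B+C = (17, 7)+(12, 15)]
   so N = (29/2, 11)

N = (29/2, 11)
A = (0, 8)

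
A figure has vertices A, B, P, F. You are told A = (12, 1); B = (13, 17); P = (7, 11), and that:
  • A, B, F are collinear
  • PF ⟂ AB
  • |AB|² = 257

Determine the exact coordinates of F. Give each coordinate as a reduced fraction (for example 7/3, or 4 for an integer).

F = (3239/257, 2737/257)

1. F_x = 3239/257  [[A, B, F are collinear ⇒ -16x+1y+191=0] ∩ [PF ⟂ AB ⇒ 1x+16y-183=0]]
2. F_y = 2737/257  [[A, B, F are collinear ⇒ -16x+1y+191=0] ∩ [PF ⟂ AB ⇒ 1x+16y-183=0]]
   so F = (3239/257, 2737/257)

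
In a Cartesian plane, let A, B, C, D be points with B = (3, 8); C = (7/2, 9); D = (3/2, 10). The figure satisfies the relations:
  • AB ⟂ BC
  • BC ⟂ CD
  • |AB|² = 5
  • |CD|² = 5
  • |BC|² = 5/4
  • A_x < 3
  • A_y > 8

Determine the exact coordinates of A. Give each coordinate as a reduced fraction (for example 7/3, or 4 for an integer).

A = (1, 9)

1. A_x = 1  [[AB ⟂ BC ⇒ -1/2x-1y+19/2=0] ∩ [|A−(3, 8)|²=5]]
2. A_y = 9  [[AB ⟂ BC ⇒ -1/2x-1y+19/2=0] ∩ [|A−(3, 8)|²=5]]
   so A = (1, 9)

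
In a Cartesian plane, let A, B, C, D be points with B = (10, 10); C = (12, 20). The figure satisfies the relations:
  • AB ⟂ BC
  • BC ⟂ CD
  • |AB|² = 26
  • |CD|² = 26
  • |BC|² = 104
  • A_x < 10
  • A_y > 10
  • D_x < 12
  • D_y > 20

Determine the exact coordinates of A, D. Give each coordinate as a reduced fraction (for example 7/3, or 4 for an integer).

A = (5, 11)
D = (7, 21)

1. A_x = 5  [[AB ⟂ BC ⇒ -2x-10y+120=0] ∩ [|A−(10, 10)|²=26]]
2. A_y = 11  [[AB ⟂ BC ⇒ -2x-10y+120=0] ∩ [|A−(10, 10)|²=26]]
   so A = (5, 11)
3. D_x = 7  [[BC ⟂ CD ⇒ 2x+10y-224=0] ∩ [|D−(12, 20)|²=26]]
4. D_y = 21  [[BC ⟂ CD ⇒ 2x+10y-224=0] ∩ [|D−(12, 20)|²=26]]
   so D = (7, 21)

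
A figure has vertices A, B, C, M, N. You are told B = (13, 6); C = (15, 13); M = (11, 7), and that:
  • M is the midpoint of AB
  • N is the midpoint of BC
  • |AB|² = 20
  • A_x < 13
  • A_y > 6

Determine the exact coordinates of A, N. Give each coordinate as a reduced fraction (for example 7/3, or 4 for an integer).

A = (9, 8)
N = (14, 19/2)

1. A_x = 9  [A = 2·M−B = 2·(11, 7)−(13, 6)]
2. A_y = 8  [A = 2·M−B = 2·(11, 7)−(13, 6)]
   so A = (9, 8)
3. N_x = 14  [2·N = B+C = (13, 6)+(15, 13)]
4. N_y = 19/2  [2·N = B+C = (13, 6)+(15, 13)]
   so N = (14, 19/2)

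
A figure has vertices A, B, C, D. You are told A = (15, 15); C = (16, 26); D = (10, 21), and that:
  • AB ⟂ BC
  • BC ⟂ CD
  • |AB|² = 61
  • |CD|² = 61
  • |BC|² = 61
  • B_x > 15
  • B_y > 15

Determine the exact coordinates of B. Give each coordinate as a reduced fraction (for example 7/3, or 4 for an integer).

1. B_x = 21  [[BC ⟂ CD ⇒ 6x+5y-226=0] ∩ [|B−(15, 15)|²=61]]
2. B_y = 20  [[BC ⟂ CD ⇒ 6x+5y-226=0] ∩ [|B−(15, 15)|²=61]]
   so B = (21, 20)

B = (21, 20)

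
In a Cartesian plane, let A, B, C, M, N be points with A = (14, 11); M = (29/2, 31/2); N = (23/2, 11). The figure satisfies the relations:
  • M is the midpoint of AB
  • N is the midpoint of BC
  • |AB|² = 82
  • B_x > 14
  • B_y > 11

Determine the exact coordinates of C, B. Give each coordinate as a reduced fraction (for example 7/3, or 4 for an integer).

1. B_x = 15  [B = 2·M−A = 2·(29/2, 31/2)−(14, 11)]
2. B_y = 20  [B = 2·M−A = 2·(29/2, 31/2)−(14, 11)]
   so B = (15, 20)
3. C_x = 8  [C = 2·N−B = 2·(23/2, 11)−(15, 20)]
4. C_y = 2  [C = 2·N−B = 2·(23/2, 11)−(15, 20)]
   so C = (8, 2)

C = (8, 2)
B = (15, 20)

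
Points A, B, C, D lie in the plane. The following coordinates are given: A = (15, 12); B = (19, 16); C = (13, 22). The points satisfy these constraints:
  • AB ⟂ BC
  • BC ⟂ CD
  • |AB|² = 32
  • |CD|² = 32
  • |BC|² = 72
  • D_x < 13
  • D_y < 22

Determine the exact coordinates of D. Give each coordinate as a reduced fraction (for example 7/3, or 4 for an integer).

D = (9, 18)

1. D_x = 9  [[BC ⟂ CD ⇒ -6x+6y-54=0] ∩ [|D−(13, 22)|²=32]]
2. D_y = 18  [[BC ⟂ CD ⇒ -6x+6y-54=0] ∩ [|D−(13, 22)|²=32]]
   so D = (9, 18)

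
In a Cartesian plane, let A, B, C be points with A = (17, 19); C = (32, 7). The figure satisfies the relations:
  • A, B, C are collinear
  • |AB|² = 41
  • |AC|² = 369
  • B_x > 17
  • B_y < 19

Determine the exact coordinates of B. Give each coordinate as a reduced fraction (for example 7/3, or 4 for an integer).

1. B_x = 22  [[A, B, C are collinear ⇒ -12x-15y+489=0] ∩ [|B−(17, 19)|²=41]]
2. B_y = 15  [[A, B, C are collinear ⇒ -12x-15y+489=0] ∩ [|B−(17, 19)|²=41]]
   so B = (22, 15)

B = (22, 15)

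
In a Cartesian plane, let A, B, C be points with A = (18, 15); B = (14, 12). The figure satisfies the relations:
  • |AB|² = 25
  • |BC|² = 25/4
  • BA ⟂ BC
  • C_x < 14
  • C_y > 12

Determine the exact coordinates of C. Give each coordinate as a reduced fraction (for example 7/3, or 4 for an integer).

1. C_x = 25/2  [[BA ⟂ BC ⇒ 4x+3y-92=0] ∩ [|C−(14, 12)|²=25/4]]
2. C_y = 14  [[BA ⟂ BC ⇒ 4x+3y-92=0] ∩ [|C−(14, 12)|²=25/4]]
   so C = (25/2, 14)

C = (25/2, 14)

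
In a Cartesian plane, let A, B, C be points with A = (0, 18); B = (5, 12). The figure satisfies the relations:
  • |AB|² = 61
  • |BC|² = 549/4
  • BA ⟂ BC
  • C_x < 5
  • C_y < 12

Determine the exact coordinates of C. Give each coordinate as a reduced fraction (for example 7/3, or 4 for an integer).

1. C_x = -4  [[BA ⟂ BC ⇒ -5x+6y-47=0] ∩ [|C−(5, 12)|²=549/4]]
2. C_y = 9/2  [[BA ⟂ BC ⇒ -5x+6y-47=0] ∩ [|C−(5, 12)|²=549/4]]
   so C = (-4, 9/2)

C = (-4, 9/2)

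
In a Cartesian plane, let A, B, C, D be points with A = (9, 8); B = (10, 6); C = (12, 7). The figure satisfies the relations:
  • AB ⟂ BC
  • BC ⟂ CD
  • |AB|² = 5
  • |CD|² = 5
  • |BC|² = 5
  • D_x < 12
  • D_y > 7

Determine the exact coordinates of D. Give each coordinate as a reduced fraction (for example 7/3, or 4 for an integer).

1. D_x = 11  [[BC ⟂ CD ⇒ 2x+1y-31=0] ∩ [|D−(12, 7)|²=5]]
2. D_y = 9  [[BC ⟂ CD ⇒ 2x+1y-31=0] ∩ [|D−(12, 7)|²=5]]
   so D = (11, 9)

D = (11, 9)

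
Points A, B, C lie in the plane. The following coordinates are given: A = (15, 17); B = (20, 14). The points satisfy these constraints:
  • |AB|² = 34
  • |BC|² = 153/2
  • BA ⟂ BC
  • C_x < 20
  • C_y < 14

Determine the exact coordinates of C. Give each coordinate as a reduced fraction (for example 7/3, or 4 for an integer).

1. C_x = 31/2  [[BA ⟂ BC ⇒ -5x+3y+58=0] ∩ [|C−(20, 14)|²=153/2]]
2. C_y = 13/2  [[BA ⟂ BC ⇒ -5x+3y+58=0] ∩ [|C−(20, 14)|²=153/2]]
   so C = (31/2, 13/2)

C = (31/2, 13/2)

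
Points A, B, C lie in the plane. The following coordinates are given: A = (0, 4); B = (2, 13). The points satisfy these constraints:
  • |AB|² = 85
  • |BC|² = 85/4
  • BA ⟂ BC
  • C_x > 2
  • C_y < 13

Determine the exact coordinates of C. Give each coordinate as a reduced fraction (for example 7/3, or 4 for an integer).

C = (13/2, 12)

1. C_x = 13/2  [[BA ⟂ BC ⇒ -2x-9y+121=0] ∩ [|C−(2, 13)|²=85/4]]
2. C_y = 12  [[BA ⟂ BC ⇒ -2x-9y+121=0] ∩ [|C−(2, 13)|²=85/4]]
   so C = (13/2, 12)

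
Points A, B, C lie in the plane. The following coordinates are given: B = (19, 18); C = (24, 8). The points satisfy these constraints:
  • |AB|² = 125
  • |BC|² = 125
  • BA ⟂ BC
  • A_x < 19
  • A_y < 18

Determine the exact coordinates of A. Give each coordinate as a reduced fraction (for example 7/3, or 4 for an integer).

A = (9, 13)

1. A_x = 9  [[BA ⟂ BC ⇒ 5x-10y+85=0] ∩ [|A−(19, 18)|²=125]]
2. A_y = 13  [[BA ⟂ BC ⇒ 5x-10y+85=0] ∩ [|A−(19, 18)|²=125]]
   so A = (9, 13)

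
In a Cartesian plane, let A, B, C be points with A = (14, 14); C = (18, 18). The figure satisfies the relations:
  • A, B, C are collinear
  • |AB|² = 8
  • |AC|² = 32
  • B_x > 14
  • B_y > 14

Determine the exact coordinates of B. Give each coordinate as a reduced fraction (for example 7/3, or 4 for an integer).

B = (16, 16)

1. B_x = 16  [[A, B, C are collinear ⇒ 4x-4y=0] ∩ [|B−(14, 14)|²=8]]
2. B_y = 16  [[A, B, C are collinear ⇒ 4x-4y=0] ∩ [|B−(14, 14)|²=8]]
   so B = (16, 16)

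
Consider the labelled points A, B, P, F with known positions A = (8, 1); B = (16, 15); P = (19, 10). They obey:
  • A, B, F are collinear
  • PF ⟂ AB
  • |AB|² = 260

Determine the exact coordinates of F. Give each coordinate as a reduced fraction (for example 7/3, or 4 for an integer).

F = (948/65, 814/65)

1. F_x = 948/65  [[A, B, F are collinear ⇒ -14x+8y+104=0] ∩ [PF ⟂ AB ⇒ 8x+14y-292=0]]
2. F_y = 814/65  [[A, B, F are collinear ⇒ -14x+8y+104=0] ∩ [PF ⟂ AB ⇒ 8x+14y-292=0]]
   so F = (948/65, 814/65)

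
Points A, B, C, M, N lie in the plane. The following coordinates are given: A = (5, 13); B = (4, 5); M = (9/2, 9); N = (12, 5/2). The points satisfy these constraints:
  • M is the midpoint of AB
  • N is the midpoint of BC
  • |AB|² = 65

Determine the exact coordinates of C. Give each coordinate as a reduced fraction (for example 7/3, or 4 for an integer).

C = (20, 0)

1. C_x = 20  [C = 2·N−B = 2·(12, 5/2)−(4, 5)]
2. C_y = 0  [C = 2·N−B = 2·(12, 5/2)−(4, 5)]
   so C = (20, 0)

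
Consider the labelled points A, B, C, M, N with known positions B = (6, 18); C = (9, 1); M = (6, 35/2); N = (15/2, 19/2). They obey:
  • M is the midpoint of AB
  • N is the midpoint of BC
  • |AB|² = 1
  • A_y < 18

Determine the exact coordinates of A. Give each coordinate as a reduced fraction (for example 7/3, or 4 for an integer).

A = (6, 17)

1. A_x = 6  [A = 2·M−B = 2·(6, 35/2)−(6, 18)]
2. A_y = 17  [A = 2·M−B = 2·(6, 35/2)−(6, 18)]
   so A = (6, 17)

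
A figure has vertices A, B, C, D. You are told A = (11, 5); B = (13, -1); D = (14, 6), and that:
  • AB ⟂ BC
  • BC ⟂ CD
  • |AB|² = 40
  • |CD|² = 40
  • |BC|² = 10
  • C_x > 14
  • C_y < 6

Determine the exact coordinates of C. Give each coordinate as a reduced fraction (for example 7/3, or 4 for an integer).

1. C_x = 16  [[AB ⟂ BC ⇒ 2x-6y-32=0] ∩ [|C−(14, 6)|²=40]]
2. C_y = 0  [[AB ⟂ BC ⇒ 2x-6y-32=0] ∩ [|C−(14, 6)|²=40]]
   so C = (16, 0)

C = (16, 0)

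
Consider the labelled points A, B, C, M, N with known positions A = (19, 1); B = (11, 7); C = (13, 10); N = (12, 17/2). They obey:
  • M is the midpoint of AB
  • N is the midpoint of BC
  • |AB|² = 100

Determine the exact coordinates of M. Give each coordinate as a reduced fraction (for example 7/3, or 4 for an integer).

M = (15, 4)

1. M_x = 15  [2·M = A+B = (19, 1)+(11, 7)]
2. M_y = 4  [2·M = A+B = (19, 1)+(11, 7)]
   so M = (15, 4)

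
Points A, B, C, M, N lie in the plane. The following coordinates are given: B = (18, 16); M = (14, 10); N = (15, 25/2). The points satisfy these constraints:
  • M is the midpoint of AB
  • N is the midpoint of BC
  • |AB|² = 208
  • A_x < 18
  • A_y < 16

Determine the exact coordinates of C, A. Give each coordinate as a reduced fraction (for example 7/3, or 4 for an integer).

C = (12, 9)
A = (10, 4)

1. A_x = 10  [A = 2·M−B = 2·(14, 10)−(18, 16)]
2. A_y = 4  [A = 2·M−B = 2·(14, 10)−(18, 16)]
   so A = (10, 4)
3. C_x = 12  [C = 2·N−B = 2·(15, 25/2)−(18, 16)]
4. C_y = 9  [C = 2·N−B = 2·(15, 25/2)−(18, 16)]
   so C = (12, 9)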